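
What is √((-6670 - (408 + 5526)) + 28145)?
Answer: √15541 ≈ 124.66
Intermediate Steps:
√((-6670 - (408 + 5526)) + 28145) = √((-6670 - 1*5934) + 28145) = √((-6670 - 5934) + 28145) = √(-12604 + 28145) = √15541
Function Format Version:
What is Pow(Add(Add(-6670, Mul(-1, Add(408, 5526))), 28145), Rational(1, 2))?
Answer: Pow(15541, Rational(1, 2)) ≈ 124.66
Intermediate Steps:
Pow(Add(Add(-6670, Mul(-1, Add(408, 5526))), 28145), Rational(1, 2)) = Pow(Add(Add(-6670, Mul(-1, 5934)), 28145), Rational(1, 2)) = Pow(Add(Add(-6670, -5934), 28145), Rational(1, 2)) = Pow(Add(-12604, 28145), Rational(1, 2)) = Pow(15541, Rational(1, 2))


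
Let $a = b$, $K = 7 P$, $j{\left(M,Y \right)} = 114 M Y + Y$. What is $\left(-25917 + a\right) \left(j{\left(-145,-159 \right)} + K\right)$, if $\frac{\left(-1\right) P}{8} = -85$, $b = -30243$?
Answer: $-147862035360$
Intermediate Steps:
$P = 680$ ($P = \left(-8\right) \left(-85\right) = 680$)
$j{\left(M,Y \right)} = Y + 114 M Y$ ($j{\left(M,Y \right)} = 114 M Y + Y = Y + 114 M Y$)
$K = 4760$ ($K = 7 \cdot 680 = 4760$)
$a = -30243$
$\left(-25917 + a\right) \left(j{\left(-145,-159 \right)} + K\right) = \left(-25917 - 30243\right) \left(- 159 \left(1 + 114 \left(-145\right)\right) + 4760\right) = - 56160 \left(- 159 \left(1 - 16530\right) + 4760\right) = - 56160 \left(\left(-159\right) \left(-16529\right) + 4760\right) = - 56160 \left(2628111 + 4760\right) = \left(-56160\right) 2632871 = -147862035360$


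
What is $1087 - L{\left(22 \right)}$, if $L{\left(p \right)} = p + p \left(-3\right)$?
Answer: $1131$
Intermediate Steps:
$L{\left(p \right)} = - 2 p$ ($L{\left(p \right)} = p - 3 p = - 2 p$)
$1087 - L{\left(22 \right)} = 1087 - \left(-2\right) 22 = 1087 - -44 = 1087 + 44 = 1131$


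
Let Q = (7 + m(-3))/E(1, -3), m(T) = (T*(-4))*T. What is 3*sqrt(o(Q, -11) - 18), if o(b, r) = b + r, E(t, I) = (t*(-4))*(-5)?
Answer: 3*I*sqrt(3045)/10 ≈ 16.554*I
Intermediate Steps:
m(T) = -4*T**2 (m(T) = (-4*T)*T = -4*T**2)
E(t, I) = 20*t (E(t, I) = -4*t*(-5) = 20*t)
Q = -29/20 (Q = (7 - 4*(-3)**2)/((20*1)) = (7 - 4*9)/20 = (7 - 36)*(1/20) = -29*1/20 = -29/20 ≈ -1.4500)
3*sqrt(o(Q, -11) - 18) = 3*sqrt((-29/20 - 11) - 18) = 3*sqrt(-249/20 - 18) = 3*sqrt(-609/20) = 3*(I*sqrt(3045)/10) = 3*I*sqrt(3045)/10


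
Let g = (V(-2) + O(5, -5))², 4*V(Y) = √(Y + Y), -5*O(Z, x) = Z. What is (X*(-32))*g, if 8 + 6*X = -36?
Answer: 176 - 704*I/3 ≈ 176.0 - 234.67*I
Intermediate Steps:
X = -22/3 (X = -4/3 + (⅙)*(-36) = -4/3 - 6 = -22/3 ≈ -7.3333)
O(Z, x) = -Z/5
V(Y) = √2*√Y/4 (V(Y) = √(Y + Y)/4 = √(2*Y)/4 = (√2*√Y)/4 = √2*√Y/4)
g = (-1 + I/2)² (g = (√2*√(-2)/4 - ⅕*5)² = (√2*(I*√2)/4 - 1)² = (I/2 - 1)² = (-1 + I/2)² ≈ 0.75 - 1.0*I)
(X*(-32))*g = (-22/3*(-32))*(¾ - I) = 704*(¾ - I)/3 = 176 - 704*I/3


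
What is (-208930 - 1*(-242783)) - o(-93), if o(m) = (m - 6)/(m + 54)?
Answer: 440056/13 ≈ 33850.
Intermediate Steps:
o(m) = (-6 + m)/(54 + m)
(-208930 - 1*(-242783)) - o(-93) = (-208930 - 1*(-242783)) - (-6 - 93)/(54 - 93) = (-208930 + 242783) - (-99)/(-39) = 33853 - (-1)*(-99)/39 = 33853 - 1*33/13 = 33853 - 33/13 = 440056/13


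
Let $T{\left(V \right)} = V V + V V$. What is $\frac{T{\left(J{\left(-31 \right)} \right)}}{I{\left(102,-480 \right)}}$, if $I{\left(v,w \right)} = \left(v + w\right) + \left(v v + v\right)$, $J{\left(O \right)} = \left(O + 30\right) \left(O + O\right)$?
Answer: $\frac{961}{1266} \approx 0.75908$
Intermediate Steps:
$J{\left(O \right)} = 2 O \left(30 + O\right)$ ($J{\left(O \right)} = \left(30 + O\right) 2 O = 2 O \left(30 + O\right)$)
$I{\left(v,w \right)} = w + v^{2} + 2 v$ ($I{\left(v,w \right)} = \left(v + w\right) + \left(v^{2} + v\right) = \left(v + w\right) + \left(v + v^{2}\right) = w + v^{2} + 2 v$)
$T{\left(V \right)} = 2 V^{2}$ ($T{\left(V \right)} = V^{2} + V^{2} = 2 V^{2}$)
$\frac{T{\left(J{\left(-31 \right)} \right)}}{I{\left(102,-480 \right)}} = \frac{2 \left(2 \left(-31\right) \left(30 - 31\right)\right)^{2}}{-480 + 102^{2} + 2 \cdot 102} = \frac{2 \left(2 \left(-31\right) \left(-1\right)\right)^{2}}{-480 + 10404 + 204} = \frac{2 \cdot 62^{2}}{10128} = 2 \cdot 3844 \cdot \frac{1}{10128} = 7688 \cdot \frac{1}{10128} = \frac{961}{1266}$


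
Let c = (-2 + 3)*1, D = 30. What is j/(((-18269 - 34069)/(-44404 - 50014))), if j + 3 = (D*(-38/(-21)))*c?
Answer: 16948031/183183 ≈ 92.520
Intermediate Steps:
c = 1 (c = 1*1 = 1)
j = 359/7 (j = -3 + (30*(-38/(-21)))*1 = -3 + (30*(-38*(-1/21)))*1 = -3 + (30*(38/21))*1 = -3 + (380/7)*1 = -3 + 380/7 = 359/7 ≈ 51.286)
j/(((-18269 - 34069)/(-44404 - 50014))) = 359/(7*(((-18269 - 34069)/(-44404 - 50014)))) = 359/(7*((-52338/(-94418)))) = 359/(7*((-52338*(-1/94418)))) = 359/(7*(26169/47209)) = (359/7)*(47209/26169) = 16948031/183183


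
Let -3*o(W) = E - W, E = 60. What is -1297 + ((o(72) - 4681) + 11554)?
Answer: 5580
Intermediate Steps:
o(W) = -20 + W/3 (o(W) = -(60 - W)/3 = -20 + W/3)
-1297 + ((o(72) - 4681) + 11554) = -1297 + (((-20 + (⅓)*72) - 4681) + 11554) = -1297 + (((-20 + 24) - 4681) + 11554) = -1297 + ((4 - 4681) + 11554) = -1297 + (-4677 + 11554) = -1297 + 6877 = 5580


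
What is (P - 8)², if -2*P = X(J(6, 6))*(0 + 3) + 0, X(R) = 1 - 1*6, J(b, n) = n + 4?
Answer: ¼ ≈ 0.25000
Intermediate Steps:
J(b, n) = 4 + n
X(R) = -5 (X(R) = 1 - 6 = -5)
P = 15/2 (P = -(-5*(0 + 3) + 0)/2 = -(-5*3 + 0)/2 = -(-15 + 0)/2 = -½*(-15) = 15/2 ≈ 7.5000)
(P - 8)² = (15/2 - 8)² = (-½)² = ¼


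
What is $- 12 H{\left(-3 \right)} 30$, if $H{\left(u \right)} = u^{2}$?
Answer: $-3240$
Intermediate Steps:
$- 12 H{\left(-3 \right)} 30 = - 12 \left(-3\right)^{2} \cdot 30 = \left(-12\right) 9 \cdot 30 = \left(-108\right) 30 = -3240$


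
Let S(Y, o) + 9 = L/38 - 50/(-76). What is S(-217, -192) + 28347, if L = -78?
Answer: 1076791/38 ≈ 28337.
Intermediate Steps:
S(Y, o) = -395/38 (S(Y, o) = -9 + (-78/38 - 50/(-76)) = -9 + (-78*1/38 - 50*(-1/76)) = -9 + (-39/19 + 25/38) = -9 - 53/38 = -395/38)
S(-217, -192) + 28347 = -395/38 + 28347 = 1076791/38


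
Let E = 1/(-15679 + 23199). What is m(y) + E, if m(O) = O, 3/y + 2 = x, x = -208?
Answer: -149/10528 ≈ -0.014153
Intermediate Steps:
y = -1/70 (y = 3/(-2 - 208) = 3/(-210) = 3*(-1/210) = -1/70 ≈ -0.014286)
E = 1/7520 ≈ 0.00013298
m(y) + E = -1/70 + 1/7520 = -149/10528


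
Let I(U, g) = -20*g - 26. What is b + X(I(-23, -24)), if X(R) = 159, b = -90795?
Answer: -90636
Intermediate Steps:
I(U, g) = -26 - 20*g
b + X(I(-23, -24)) = -90795 + 159 = -90636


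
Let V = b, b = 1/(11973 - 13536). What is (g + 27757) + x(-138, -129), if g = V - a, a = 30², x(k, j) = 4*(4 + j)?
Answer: 41195990/1563 ≈ 26357.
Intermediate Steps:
x(k, j) = 16 + 4*j
a = 900
b = -1/1563 (b = 1/(-1563) = -1/1563 ≈ -0.00063980)
V = -1/1563 ≈ -0.00063980
g = -1406701/1563 (g = -1/1563 - 1*900 = -1/1563 - 900 = -1406701/1563 ≈ -900.00)
(g + 27757) + x(-138, -129) = (-1406701/1563 + 27757) + (16 + 4*(-129)) = 41977490/1563 + (16 - 516) = 41977490/1563 - 500 = 41195990/1563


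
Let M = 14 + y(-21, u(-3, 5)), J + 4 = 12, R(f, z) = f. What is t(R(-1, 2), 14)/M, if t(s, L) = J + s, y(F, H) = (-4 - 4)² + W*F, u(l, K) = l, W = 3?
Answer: 7/15 ≈ 0.46667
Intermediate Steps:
J = 8 (J = -4 + 12 = 8)
y(F, H) = 64 + 3*F (y(F, H) = (-4 - 4)² + 3*F = (-8)² + 3*F = 64 + 3*F)
t(s, L) = 8 + s
M = 15 (M = 14 + (64 + 3*(-21)) = 14 + (64 - 63) = 14 + 1 = 15)
t(R(-1, 2), 14)/M = (8 - 1)/15 = 7*(1/15) = 7/15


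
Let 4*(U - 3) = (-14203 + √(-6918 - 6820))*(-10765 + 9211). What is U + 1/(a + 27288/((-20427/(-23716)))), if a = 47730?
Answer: 135617747117435/24577923 - 777*I*√13738/2 ≈ 5.5179e+6 - 45536.0*I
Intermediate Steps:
U = 11035737/2 - 777*I*√13738/2 (U = 3 + ((-14203 + √(-6918 - 6820))*(-10765 + 9211))/4 = 3 + ((-14203 + √(-13738))*(-1554))/4 = 3 + ((-14203 + I*√13738)*(-1554))/4 = 3 + (22071462 - 1554*I*√13738)/4 = 3 + (11035731/2 - 777*I*√13738/2) = 11035737/2 - 777*I*√13738/2 ≈ 5.5179e+6 - 45536.0*I)
U + 1/(a + 27288/((-20427/(-23716)))) = (11035737/2 - 777*I*√13738/2) + 1/(47730 + 27288/((-20427/(-23716)))) = (11035737/2 - 777*I*√13738/2) + 1/(47730 + 27288/((-20427*(-1/23716)))) = (11035737/2 - 777*I*√13738/2) + 1/(47730 + 27288/(1857/2156)) = (11035737/2 - 777*I*√13738/2) + 1/(47730 + 27288*(2156/1857)) = (11035737/2 - 777*I*√13738/2) + 1/(47730 + 19610976/619) = (11035737/2 - 777*I*√13738/2) + 1/(49155846/619) = (11035737/2 - 777*I*√13738/2) + 619/49155846 = 135617747117435/24577923 - 777*I*√13738/2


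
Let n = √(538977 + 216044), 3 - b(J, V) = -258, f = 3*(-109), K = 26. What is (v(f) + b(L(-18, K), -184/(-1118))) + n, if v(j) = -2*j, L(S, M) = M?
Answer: 915 + √755021 ≈ 1783.9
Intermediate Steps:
f = -327
b(J, V) = 261 (b(J, V) = 3 - 1*(-258) = 3 + 258 = 261)
n = √755021 ≈ 868.92
(v(f) + b(L(-18, K), -184/(-1118))) + n = (-2*(-327) + 261) + √755021 = (654 + 261) + √755021 = 915 + √755021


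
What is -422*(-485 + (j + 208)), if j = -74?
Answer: 148122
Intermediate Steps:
-422*(-485 + (j + 208)) = -422*(-485 + (-74 + 208)) = -422*(-485 + 134) = -422*(-351) = 148122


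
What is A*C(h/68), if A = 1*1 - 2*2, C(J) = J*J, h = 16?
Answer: -48/289 ≈ -0.16609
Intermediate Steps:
C(J) = J²
A = -3 (A = 1 - 4 = -3)
A*C(h/68) = -3*(16/68)² = -3*(16*(1/68))² = -3*(4/17)² = -3*16/289 = -48/289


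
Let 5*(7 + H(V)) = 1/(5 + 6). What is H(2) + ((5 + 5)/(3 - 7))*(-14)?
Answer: 1541/55 ≈ 28.018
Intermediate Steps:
H(V) = -384/55 (H(V) = -7 + 1/(5*(5 + 6)) = -7 + (⅕)/11 = -7 + (⅕)*(1/11) = -7 + 1/55 = -384/55)
H(2) + ((5 + 5)/(3 - 7))*(-14) = -384/55 + ((5 + 5)/(3 - 7))*(-14) = -384/55 + (10/(-4))*(-14) = -384/55 + (10*(-¼))*(-14) = -384/55 - 5/2*(-14) = -384/55 + 35 = 1541/55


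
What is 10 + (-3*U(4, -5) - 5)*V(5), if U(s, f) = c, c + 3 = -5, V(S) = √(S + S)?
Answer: 10 + 19*√10 ≈ 70.083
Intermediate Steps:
V(S) = √2*√S (V(S) = √(2*S) = √2*√S)
c = -8 (c = -3 - 5 = -8)
U(s, f) = -8
10 + (-3*U(4, -5) - 5)*V(5) = 10 + (-3*(-8) - 5)*(√2*√5) = 10 + (24 - 5)*√10 = 10 + 19*√10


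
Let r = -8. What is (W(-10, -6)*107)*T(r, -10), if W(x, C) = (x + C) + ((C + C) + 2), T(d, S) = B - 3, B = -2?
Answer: 13910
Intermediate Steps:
T(d, S) = -5 (T(d, S) = -2 - 3 = -5)
W(x, C) = 2 + x + 3*C (W(x, C) = (C + x) + (2*C + 2) = (C + x) + (2 + 2*C) = 2 + x + 3*C)
(W(-10, -6)*107)*T(r, -10) = ((2 - 10 + 3*(-6))*107)*(-5) = ((2 - 10 - 18)*107)*(-5) = -26*107*(-5) = -2782*(-5) = 13910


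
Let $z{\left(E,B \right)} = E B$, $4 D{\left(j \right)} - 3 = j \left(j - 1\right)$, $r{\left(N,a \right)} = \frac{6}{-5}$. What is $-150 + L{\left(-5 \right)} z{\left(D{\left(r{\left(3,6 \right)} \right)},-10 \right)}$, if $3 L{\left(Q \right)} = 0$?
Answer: $-150$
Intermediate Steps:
$L{\left(Q \right)} = 0$ ($L{\left(Q \right)} = \frac{1}{3} \cdot 0 = 0$)
$r{\left(N,a \right)} = - \frac{6}{5}$ ($r{\left(N,a \right)} = 6 \left(- \frac{1}{5}\right) = - \frac{6}{5}$)
$D{\left(j \right)} = \frac{3}{4} + \frac{j \left(-1 + j\right)}{4}$ ($D{\left(j \right)} = \frac{3}{4} + \frac{j \left(j - 1\right)}{4} = \frac{3}{4} + \frac{j \left(-1 + j\right)}{4}$)
$z{\left(E,B \right)} = B E$
$-150 + L{\left(-5 \right)} z{\left(D{\left(r{\left(3,6 \right)} \right)},-10 \right)} = -150 + 0 \left(- 10 \left(\frac{3}{4} - - \frac{3}{10} + \frac{\left(- \frac{6}{5}\right)^{2}}{4}\right)\right) = -150 + 0 \left(- 10 \left(\frac{3}{4} + \frac{3}{10} + \frac{1}{4} \cdot \frac{36}{25}\right)\right) = -150 + 0 \left(- 10 \left(\frac{3}{4} + \frac{3}{10} + \frac{9}{25}\right)\right) = -150 + 0 \left(\left(-10\right) \frac{141}{100}\right) = -150 + 0 \left(- \frac{141}{10}\right) = -150 + 0 = -150$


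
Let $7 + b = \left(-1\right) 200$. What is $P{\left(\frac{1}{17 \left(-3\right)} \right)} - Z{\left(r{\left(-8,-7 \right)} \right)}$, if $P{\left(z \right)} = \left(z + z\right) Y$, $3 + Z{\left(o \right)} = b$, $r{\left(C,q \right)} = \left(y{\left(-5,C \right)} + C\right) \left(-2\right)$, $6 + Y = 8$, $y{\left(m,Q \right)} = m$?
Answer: $\frac{10706}{51} \approx 209.92$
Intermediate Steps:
$Y = 2$ ($Y = -6 + 8 = 2$)
$r{\left(C,q \right)} = 10 - 2 C$ ($r{\left(C,q \right)} = \left(-5 + C\right) \left(-2\right) = 10 - 2 C$)
$b = -207$ ($b = -7 - 200 = -207$)
$Z{\left(o \right)} = -210$ ($Z{\left(o \right)} = -3 - 207 = -210$)
$P{\left(z \right)} = 4 z$ ($P{\left(z \right)} = \left(z + z\right) 2 = 2 z 2 = 4 z$)
$P{\left(\frac{1}{17 \left(-3\right)} \right)} - Z{\left(r{\left(-8,-7 \right)} \right)} = \frac{4}{17 \left(-3\right)} - -210 = \frac{4}{-51} + 210 = 4 \left(- \frac{1}{51}\right) + 210 = - \frac{4}{51} + 210 = \frac{10706}{51}$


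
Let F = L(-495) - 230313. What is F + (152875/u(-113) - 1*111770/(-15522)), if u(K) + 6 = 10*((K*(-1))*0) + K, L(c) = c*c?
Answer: 12407587448/923559 ≈ 13435.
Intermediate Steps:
L(c) = c²
F = 14712 (F = (-495)² - 230313 = 245025 - 230313 = 14712)
u(K) = -6 + K (u(K) = -6 + (10*((K*(-1))*0) + K) = -6 + (10*(-K*0) + K) = -6 + (10*0 + K) = -6 + (0 + K) = -6 + K)
F + (152875/u(-113) - 1*111770/(-15522)) = 14712 + (152875/(-6 - 113) - 1*111770/(-15522)) = 14712 + (152875/(-119) - 111770*(-1/15522)) = 14712 + (152875*(-1/119) + 55885/7761) = 14712 + (-152875/119 + 55885/7761) = 14712 - 1179812560/923559 = 12407587448/923559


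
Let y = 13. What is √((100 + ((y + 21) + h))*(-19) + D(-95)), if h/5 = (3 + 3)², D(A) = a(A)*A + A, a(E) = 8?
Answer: I*√6821 ≈ 82.589*I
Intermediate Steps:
D(A) = 9*A (D(A) = 8*A + A = 9*A)
h = 180 (h = 5*(3 + 3)² = 5*6² = 5*36 = 180)
√((100 + ((y + 21) + h))*(-19) + D(-95)) = √((100 + ((13 + 21) + 180))*(-19) + 9*(-95)) = √((100 + (34 + 180))*(-19) - 855) = √((100 + 214)*(-19) - 855) = √(314*(-19) - 855) = √(-5966 - 855) = √(-6821) = I*√6821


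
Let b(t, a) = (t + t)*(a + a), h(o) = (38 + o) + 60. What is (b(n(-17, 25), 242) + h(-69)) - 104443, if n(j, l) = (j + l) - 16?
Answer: -112158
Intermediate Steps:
n(j, l) = -16 + j + l
h(o) = 98 + o
b(t, a) = 4*a*t (b(t, a) = (2*t)*(2*a) = 4*a*t)
(b(n(-17, 25), 242) + h(-69)) - 104443 = (4*242*(-16 - 17 + 25) + (98 - 69)) - 104443 = (4*242*(-8) + 29) - 104443 = (-7744 + 29) - 104443 = -7715 - 104443 = -112158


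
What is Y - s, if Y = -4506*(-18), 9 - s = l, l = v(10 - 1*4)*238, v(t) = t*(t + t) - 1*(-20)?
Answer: 102995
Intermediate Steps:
v(t) = 20 + 2*t² (v(t) = t*(2*t) + 20 = 2*t² + 20 = 20 + 2*t²)
l = 21896 (l = (20 + 2*(10 - 1*4)²)*238 = (20 + 2*(10 - 4)²)*238 = (20 + 2*6²)*238 = (20 + 2*36)*238 = (20 + 72)*238 = 92*238 = 21896)
s = -21887 (s = 9 - 1*21896 = 9 - 21896 = -21887)
Y = 81108
Y - s = 81108 - 1*(-21887) = 81108 + 21887 = 102995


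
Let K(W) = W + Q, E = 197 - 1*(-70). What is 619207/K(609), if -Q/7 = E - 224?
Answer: 619207/308 ≈ 2010.4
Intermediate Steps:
E = 267 (E = 197 + 70 = 267)
Q = -301 (Q = -7*(267 - 224) = -7*43 = -301)
K(W) = -301 + W (K(W) = W - 301 = -301 + W)
619207/K(609) = 619207/(-301 + 609) = 619207/308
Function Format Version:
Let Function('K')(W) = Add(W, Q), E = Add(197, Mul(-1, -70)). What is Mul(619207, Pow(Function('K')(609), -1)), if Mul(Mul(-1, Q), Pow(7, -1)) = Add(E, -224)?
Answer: Rational(619207, 308) ≈ 2010.4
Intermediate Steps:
E = 267 (E = Add(197, 70) = 267)
Q = -301 (Q = Mul(-7, Add(267, -224)) = Mul(-7, 43) = -301)
Function('K')(W) = Add(-301, W) (Function('K')(W) = Add(W, -301) = Add(-301, W))
Mul(619207, Pow(Function('K')(609), -1)) = Mul(619207, Pow(Add(-301, 609), -1)) = Mul(619207, Pow(308, -1)) = Mul(619207, Rational(1, 308)) = Rational(619207, 308)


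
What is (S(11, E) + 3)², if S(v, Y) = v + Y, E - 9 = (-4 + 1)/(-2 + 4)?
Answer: 1849/4 ≈ 462.25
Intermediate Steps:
E = 15/2 (E = 9 + (-4 + 1)/(-2 + 4) = 9 - 3/2 = 15/2 ≈ 7.5000)
S(v, Y) = Y + v
(S(11, E) + 3)² = ((15/2 + 11) + 3)² = (37/2 + 3)² = (43/2)² = 1849/4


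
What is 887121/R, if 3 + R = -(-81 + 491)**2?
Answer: -887121/168103 ≈ -5.2772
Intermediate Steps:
R = -168103 (R = -3 - (-81 + 491)**2 = -3 - 1*410**2 = -3 - 1*168100 = -3 - 168100 = -168103)
887121/R = 887121/(-168103) = 887121*(-1/168103) = -887121/168103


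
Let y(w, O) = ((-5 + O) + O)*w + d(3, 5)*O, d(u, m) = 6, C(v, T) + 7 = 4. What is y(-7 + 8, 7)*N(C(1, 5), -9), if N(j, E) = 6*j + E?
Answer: -1377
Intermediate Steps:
C(v, T) = -3 (C(v, T) = -7 + 4 = -3)
N(j, E) = E + 6*j
y(w, O) = 6*O + w*(-5 + 2*O) (y(w, O) = ((-5 + O) + O)*w + 6*O = (-5 + 2*O)*w + 6*O = w*(-5 + 2*O) + 6*O = 6*O + w*(-5 + 2*O))
y(-7 + 8, 7)*N(C(1, 5), -9) = (-5*(-7 + 8) + 6*7 + 2*7*(-7 + 8))*(-9 + 6*(-3)) = (-5*1 + 42 + 2*7*1)*(-9 - 18) = (-5 + 42 + 14)*(-27) = 51*(-27) = -1377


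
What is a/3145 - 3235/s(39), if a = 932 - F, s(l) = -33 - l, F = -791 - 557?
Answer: 2067647/45288 ≈ 45.656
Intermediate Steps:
F = -1348
a = 2280 (a = 932 - 1*(-1348) = 932 + 1348 = 2280)
a/3145 - 3235/s(39) = 2280/3145 - 3235/(-33 - 1*39) = 2280*(1/3145) - 3235/(-33 - 39) = 456/629 - 3235/(-72) = 456/629 - 3235*(-1/72) = 456/629 + 3235/72 = 2067647/45288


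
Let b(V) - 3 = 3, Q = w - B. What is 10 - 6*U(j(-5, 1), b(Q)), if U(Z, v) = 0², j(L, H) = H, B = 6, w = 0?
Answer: 10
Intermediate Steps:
Q = -6 (Q = 0 - 1*6 = 0 - 6 = -6)
b(V) = 6 (b(V) = 3 + 3 = 6)
U(Z, v) = 0
10 - 6*U(j(-5, 1), b(Q)) = 10 - 6*0 = 10 + 0 = 10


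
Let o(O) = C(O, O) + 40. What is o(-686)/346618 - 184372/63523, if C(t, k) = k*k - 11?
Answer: -34011142021/22018215214 ≈ -1.5447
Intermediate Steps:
C(t, k) = -11 + k² (C(t, k) = k² - 11 = -11 + k²)
o(O) = 29 + O² (o(O) = (-11 + O²) + 40 = 29 + O²)
o(-686)/346618 - 184372/63523 = (29 + (-686)²)/346618 - 184372/63523 = (29 + 470596)*(1/346618) - 184372*1/63523 = 470625*(1/346618) - 184372/63523 = 470625/346618 - 184372/63523 = -34011142021/22018215214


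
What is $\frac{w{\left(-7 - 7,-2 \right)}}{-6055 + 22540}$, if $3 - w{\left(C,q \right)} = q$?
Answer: $\frac{1}{3297} \approx 0.00030331$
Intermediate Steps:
$w{\left(C,q \right)} = 3 - q$
$\frac{w{\left(-7 - 7,-2 \right)}}{-6055 + 22540} = \frac{3 - -2}{-6055 + 22540} = \frac{3 + 2}{16485} = \frac{1}{16485} \cdot 5 = \frac{1}{3297}$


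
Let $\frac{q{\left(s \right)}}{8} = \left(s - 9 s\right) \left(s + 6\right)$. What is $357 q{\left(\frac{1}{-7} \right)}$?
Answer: $\frac{133824}{7} \approx 19118.0$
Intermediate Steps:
$q{\left(s \right)} = - 64 s \left(6 + s\right)$ ($q{\left(s \right)} = 8 \left(s - 9 s\right) \left(s + 6\right) = 8 - 8 s \left(6 + s\right) = 8 \left(- 8 s \left(6 + s\right)\right) = - 64 s \left(6 + s\right)$)
$357 q{\left(\frac{1}{-7} \right)} = 357 \left(- \frac{64 \left(6 + \frac{1}{-7}\right)}{-7}\right) = 357 \left(\left(-64\right) \left(- \frac{1}{7}\right) \left(6 - \frac{1}{7}\right)\right) = 357 \left(\left(-64\right) \left(- \frac{1}{7}\right) \frac{41}{7}\right) = 357 \cdot \frac{2624}{49} = \frac{133824}{7}$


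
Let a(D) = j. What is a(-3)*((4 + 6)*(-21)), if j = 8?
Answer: -1680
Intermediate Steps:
a(D) = 8
a(-3)*((4 + 6)*(-21)) = 8*((4 + 6)*(-21)) = 8*(10*(-21)) = 8*(-210) = -1680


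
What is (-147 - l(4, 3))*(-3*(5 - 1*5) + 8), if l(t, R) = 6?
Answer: -1224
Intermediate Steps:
(-147 - l(4, 3))*(-3*(5 - 1*5) + 8) = (-147 - 1*6)*(-3*(5 - 1*5) + 8) = (-147 - 6)*(-3*(5 - 5) + 8) = -153*(-3*0 + 8) = -153*(0 + 8) = -153*8 = -1224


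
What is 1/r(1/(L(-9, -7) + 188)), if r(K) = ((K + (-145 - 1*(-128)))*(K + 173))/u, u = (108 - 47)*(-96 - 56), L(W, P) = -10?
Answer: 293774048/93154875 ≈ 3.1536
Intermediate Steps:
u = -9272 (u = 61*(-152) = -9272)
r(K) = -(-17 + K)*(173 + K)/9272 (r(K) = ((K + (-145 - 1*(-128)))*(K + 173))/(-9272) = ((K + (-145 + 128))*(173 + K))*(-1/9272) = ((K - 17)*(173 + K))*(-1/9272) = ((-17 + K)*(173 + K))*(-1/9272) = -(-17 + K)*(173 + K)/9272)
1/r(1/(L(-9, -7) + 188)) = 1/(2941/9272 - 39/(2318*(-10 + 188)) - 1/(9272*(-10 + 188)²)) = 1/(2941/9272 - 39/2318/178 - (1/178)²/9272) = 1/(2941/9272 - 39/2318*1/178 - (1/178)²/9272) = 1/(2941/9272 - 39/412604 - 1/9272*1/31684) = 1/(2941/9272 - 39/412604 - 1/293774048) = 1/(93154875/293774048) = 293774048/93154875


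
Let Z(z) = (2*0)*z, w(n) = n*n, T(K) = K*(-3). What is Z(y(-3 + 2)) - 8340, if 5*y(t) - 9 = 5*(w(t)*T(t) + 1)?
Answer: -8340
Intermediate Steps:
T(K) = -3*K
w(n) = n²
y(t) = 14/5 - 3*t³ (y(t) = 9/5 + (5*(t²*(-3*t) + 1))/5 = 9/5 + (5*(-3*t³ + 1))/5 = 9/5 + (5*(1 - 3*t³))/5 = 9/5 + (5 - 15*t³)/5 = 9/5 + (1 - 3*t³) = 14/5 - 3*t³)
Z(z) = 0 (Z(z) = 0*z = 0)
Z(y(-3 + 2)) - 8340 = 0 - 8340 = -8340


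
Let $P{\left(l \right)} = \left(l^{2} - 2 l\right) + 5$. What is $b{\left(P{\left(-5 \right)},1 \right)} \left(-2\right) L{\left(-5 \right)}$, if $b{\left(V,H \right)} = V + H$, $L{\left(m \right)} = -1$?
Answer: $82$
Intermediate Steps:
$P{\left(l \right)} = 5 + l^{2} - 2 l$
$b{\left(V,H \right)} = H + V$
$b{\left(P{\left(-5 \right)},1 \right)} \left(-2\right) L{\left(-5 \right)} = \left(1 + \left(5 + \left(-5\right)^{2} - -10\right)\right) \left(-2\right) \left(-1\right) = \left(1 + \left(5 + 25 + 10\right)\right) \left(-2\right) \left(-1\right) = \left(1 + 40\right) \left(-2\right) \left(-1\right) = 41 \left(-2\right) \left(-1\right) = \left(-82\right) \left(-1\right) = 82$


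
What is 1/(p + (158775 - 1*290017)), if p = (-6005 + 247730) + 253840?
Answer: 1/364323 ≈ 2.7448e-6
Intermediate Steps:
p = 495565 (p = 241725 + 253840 = 495565)
1/(p + (158775 - 1*290017)) = 1/(495565 + (158775 - 1*290017)) = 1/(495565 + (158775 - 290017)) = 1/(495565 - 131242) = 1/364323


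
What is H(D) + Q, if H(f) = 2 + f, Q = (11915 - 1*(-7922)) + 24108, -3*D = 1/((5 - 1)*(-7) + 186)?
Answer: 20830877/474 ≈ 43947.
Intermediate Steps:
D = -1/474 (D = -1/(3*((5 - 1)*(-7) + 186)) = -1/(3*(4*(-7) + 186)) = -1/(3*(-28 + 186)) = -1/3/158 = -1/3*1/158 = -1/474 ≈ -0.0021097)
Q = 43945 (Q = (11915 + 7922) + 24108 = 19837 + 24108 = 43945)
H(D) + Q = (2 - 1/474) + 43945 = 947/474 + 43945 = 20830877/474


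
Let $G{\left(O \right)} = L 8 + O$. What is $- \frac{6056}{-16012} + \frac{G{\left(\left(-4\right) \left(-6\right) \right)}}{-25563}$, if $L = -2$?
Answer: $\frac{38670358}{102328689} \approx 0.3779$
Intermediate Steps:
$G{\left(O \right)} = -16 + O$ ($G{\left(O \right)} = \left(-2\right) 8 + O = -16 + O$)
$- \frac{6056}{-16012} + \frac{G{\left(\left(-4\right) \left(-6\right) \right)}}{-25563} = - \frac{6056}{-16012} + \frac{-16 - -24}{-25563} = \left(-6056\right) \left(- \frac{1}{16012}\right) + \left(-16 + 24\right) \left(- \frac{1}{25563}\right) = \frac{1514}{4003} + 8 \left(- \frac{1}{25563}\right) = \frac{1514}{4003} - \frac{8}{25563} = \frac{38670358}{102328689}$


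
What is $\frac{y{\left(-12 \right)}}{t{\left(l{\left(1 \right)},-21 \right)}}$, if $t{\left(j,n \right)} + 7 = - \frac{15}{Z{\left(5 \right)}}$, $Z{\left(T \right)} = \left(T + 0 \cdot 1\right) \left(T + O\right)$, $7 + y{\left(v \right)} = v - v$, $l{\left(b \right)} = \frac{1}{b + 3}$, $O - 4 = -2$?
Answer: $\frac{49}{52} \approx 0.94231$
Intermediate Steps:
$O = 2$ ($O = 4 - 2 = 2$)
$l{\left(b \right)} = \frac{1}{3 + b}$
$y{\left(v \right)} = -7$ ($y{\left(v \right)} = -7 + \left(v - v\right) = -7 + 0 = -7$)
$Z{\left(T \right)} = T \left(2 + T\right)$ ($Z{\left(T \right)} = \left(T + 0 \cdot 1\right) \left(T + 2\right) = \left(T + 0\right) \left(2 + T\right) = T \left(2 + T\right)$)
$t{\left(j,n \right)} = - \frac{52}{7}$ ($t{\left(j,n \right)} = -7 - \frac{15}{5 \left(2 + 5\right)} = -7 - \frac{15}{5 \cdot 7} = -7 - \frac{15}{35} = -7 - \frac{3}{7} = - \frac{52}{7}$)
$\frac{y{\left(-12 \right)}}{t{\left(l{\left(1 \right)},-21 \right)}} = - \frac{7}{- \frac{52}{7}} = \left(-7\right) \left(- \frac{7}{52}\right) = \frac{49}{52}$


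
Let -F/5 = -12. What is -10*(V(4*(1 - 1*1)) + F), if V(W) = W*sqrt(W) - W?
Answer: -600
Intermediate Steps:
F = 60 (F = -5*(-12) = 60)
V(W) = W**(3/2) - W
-10*(V(4*(1 - 1*1)) + F) = -10*(((4*(1 - 1*1))**(3/2) - 4*(1 - 1*1)) + 60) = -10*(((4*(1 - 1))**(3/2) - 4*(1 - 1)) + 60) = -10*(((4*0)**(3/2) - 4*0) + 60) = -10*((0**(3/2) - 1*0) + 60) = -10*((0 + 0) + 60) = -10*(0 + 60) = -10*60 = -600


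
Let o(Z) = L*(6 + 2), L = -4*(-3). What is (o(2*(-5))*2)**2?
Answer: 36864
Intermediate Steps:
L = 12
o(Z) = 96 (o(Z) = 12*(6 + 2) = 12*8 = 96)
(o(2*(-5))*2)**2 = (96*2)**2 = 192**2 = 36864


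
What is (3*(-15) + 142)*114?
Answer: 11058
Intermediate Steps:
(3*(-15) + 142)*114 = (-45 + 142)*114 = 97*114 = 11058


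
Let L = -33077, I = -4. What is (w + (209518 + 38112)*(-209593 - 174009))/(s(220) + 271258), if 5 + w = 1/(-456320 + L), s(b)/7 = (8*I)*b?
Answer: -23244244103900603/54317683633 ≈ -4.2793e+5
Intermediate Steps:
s(b) = -224*b (s(b) = 7*((8*(-4))*b) = 7*(-32*b) = -224*b)
w = -2446986/489397 (w = -5 + 1/(-456320 - 33077) = -5 + 1/(-489397) = -5 - 1/489397 = -2446986/489397 ≈ -5.0000)
(w + (209518 + 38112)*(-209593 - 174009))/(s(220) + 271258) = (-2446986/489397 + (209518 + 38112)*(-209593 - 174009))/(-224*220 + 271258) = (-2446986/489397 + 247630*(-383602))/(-49280 + 271258) = (-2446986/489397 - 94991363260)/221978 = -46488488207801206/489397*1/221978 = -23244244103900603/54317683633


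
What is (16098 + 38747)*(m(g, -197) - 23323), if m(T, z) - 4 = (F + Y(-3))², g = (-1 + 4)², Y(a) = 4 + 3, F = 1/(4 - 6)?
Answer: -5106453415/4 ≈ -1.2766e+9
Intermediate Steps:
F = -½ (F = 1/(-2) = -½ ≈ -0.50000)
Y(a) = 7
g = 9 (g = 3² = 9)
m(T, z) = 185/4 (m(T, z) = 4 + (-½ + 7)² = 4 + (13/2)² = 4 + 169/4 = 185/4)
(16098 + 38747)*(m(g, -197) - 23323) = (16098 + 38747)*(185/4 - 23323) = 54845*(-93107/4) = -5106453415/4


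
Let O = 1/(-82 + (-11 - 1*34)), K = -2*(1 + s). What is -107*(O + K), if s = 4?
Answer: 135997/127 ≈ 1070.8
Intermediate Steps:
K = -10 (K = -2*(1 + 4) = -2*5 = -10)
O = -1/127 (O = 1/(-82 + (-11 - 34)) = 1/(-82 - 45) = 1/(-127) = -1/127 ≈ -0.0078740)
-107*(O + K) = -107*(-1/127 - 10) = -107*(-1271/127) = 135997/127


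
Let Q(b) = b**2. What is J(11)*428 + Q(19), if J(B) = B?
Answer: 5069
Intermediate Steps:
J(11)*428 + Q(19) = 11*428 + 19**2 = 4708 + 361 = 5069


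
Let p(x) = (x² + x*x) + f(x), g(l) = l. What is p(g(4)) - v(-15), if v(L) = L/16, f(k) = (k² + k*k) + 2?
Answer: 1071/16 ≈ 66.938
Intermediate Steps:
f(k) = 2 + 2*k² (f(k) = (k² + k²) + 2 = 2*k² + 2 = 2 + 2*k²)
v(L) = L/16 (v(L) = L*(1/16) = L/16)
p(x) = 2 + 4*x² (p(x) = (x² + x*x) + (2 + 2*x²) = (x² + x²) + (2 + 2*x²) = 2*x² + (2 + 2*x²) = 2 + 4*x²)
p(g(4)) - v(-15) = (2 + 4*4²) - (-15)/16 = (2 + 4*16) - 1*(-15/16) = (2 + 64) + 15/16 = 66 + 15/16 = 1071/16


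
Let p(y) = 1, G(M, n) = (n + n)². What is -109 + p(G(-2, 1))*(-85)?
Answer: -194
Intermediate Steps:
G(M, n) = 4*n² (G(M, n) = (2*n)² = 4*n²)
-109 + p(G(-2, 1))*(-85) = -109 + 1*(-85) = -109 - 85 = -194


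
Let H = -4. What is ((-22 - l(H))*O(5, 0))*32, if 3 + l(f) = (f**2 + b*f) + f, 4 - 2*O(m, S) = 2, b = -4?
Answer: -1504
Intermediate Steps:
O(m, S) = 1 (O(m, S) = 2 - 1/2*2 = 2 - 1 = 1)
l(f) = -3 + f**2 - 3*f (l(f) = -3 + ((f**2 - 4*f) + f) = -3 + (f**2 - 3*f) = -3 + f**2 - 3*f)
((-22 - l(H))*O(5, 0))*32 = ((-22 - (-3 + (-4)**2 - 3*(-4)))*1)*32 = ((-22 - (-3 + 16 + 12))*1)*32 = ((-22 - 1*25)*1)*32 = ((-22 - 25)*1)*32 = -47*1*32 = -47*32 = -1504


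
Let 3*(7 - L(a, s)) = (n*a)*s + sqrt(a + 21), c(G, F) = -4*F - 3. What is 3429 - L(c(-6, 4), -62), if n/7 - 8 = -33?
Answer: -195884/3 + sqrt(2)/3 ≈ -65294.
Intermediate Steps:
n = -175 (n = 56 + 7*(-33) = 56 - 231 = -175)
c(G, F) = -3 - 4*F
L(a, s) = 7 - sqrt(21 + a)/3 + 175*a*s/3 (L(a, s) = 7 - ((-175*a)*s + sqrt(a + 21))/3 = 7 - (-175*a*s + sqrt(21 + a))/3 = 7 - (sqrt(21 + a) - 175*a*s)/3 = 7 + (-sqrt(21 + a)/3 + 175*a*s/3) = 7 - sqrt(21 + a)/3 + 175*a*s/3)
3429 - L(c(-6, 4), -62) = 3429 - (7 - sqrt(21 + (-3 - 4*4))/3 + (175/3)*(-3 - 4*4)*(-62)) = 3429 - (7 - sqrt(21 + (-3 - 16))/3 + (175/3)*(-3 - 16)*(-62)) = 3429 - (7 - sqrt(21 - 19)/3 + (175/3)*(-19)*(-62)) = 3429 - (7 - sqrt(2)/3 + 206150/3) = 3429 - (206171/3 - sqrt(2)/3) = 3429 + (-206171/3 + sqrt(2)/3) = -195884/3 + sqrt(2)/3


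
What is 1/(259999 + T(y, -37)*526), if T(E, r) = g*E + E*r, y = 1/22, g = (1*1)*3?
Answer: 11/2851047 ≈ 3.8582e-6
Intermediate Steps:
g = 3 (g = 1*3 = 3)
y = 1/22 ≈ 0.045455
T(E, r) = 3*E + E*r
1/(259999 + T(y, -37)*526) = 1/(259999 + ((3 - 37)/22)*526) = 1/(259999 + ((1/22)*(-34))*526) = 1/(259999 - 17/11*526) = 1/(259999 - 8942/11) = 1/(2851047/11) = 11/2851047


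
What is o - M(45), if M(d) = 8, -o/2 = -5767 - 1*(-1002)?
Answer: 9522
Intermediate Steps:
o = 9530 (o = -2*(-5767 - 1*(-1002)) = -2*(-5767 + 1002) = -2*(-4765) = 9530)
o - M(45) = 9530 - 1*8 = 9530 - 8 = 9522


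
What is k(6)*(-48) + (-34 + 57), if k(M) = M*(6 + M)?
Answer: -3433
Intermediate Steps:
k(6)*(-48) + (-34 + 57) = (6*(6 + 6))*(-48) + (-34 + 57) = (6*12)*(-48) + 23 = 72*(-48) + 23 = -3456 + 23 = -3433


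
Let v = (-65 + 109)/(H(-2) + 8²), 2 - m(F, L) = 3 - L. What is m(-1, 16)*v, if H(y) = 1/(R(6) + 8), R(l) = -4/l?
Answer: 14520/1411 ≈ 10.291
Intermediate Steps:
m(F, L) = -1 + L (m(F, L) = 2 - (3 - L) = 2 + (-3 + L) = -1 + L)
H(y) = 3/22 (H(y) = 1/(-4/6 + 8) = 1/(-4*⅙ + 8) = 1/(-⅔ + 8) = 1/(22/3) = 3/22)
v = 968/1411 (v = (-65 + 109)/(3/22 + 8²) = 44/(3/22 + 64) = 44/(1411/22) = 44*(22/1411) = 968/1411 ≈ 0.68604)
m(-1, 16)*v = (-1 + 16)*(968/1411) = 15*(968/1411) = 14520/1411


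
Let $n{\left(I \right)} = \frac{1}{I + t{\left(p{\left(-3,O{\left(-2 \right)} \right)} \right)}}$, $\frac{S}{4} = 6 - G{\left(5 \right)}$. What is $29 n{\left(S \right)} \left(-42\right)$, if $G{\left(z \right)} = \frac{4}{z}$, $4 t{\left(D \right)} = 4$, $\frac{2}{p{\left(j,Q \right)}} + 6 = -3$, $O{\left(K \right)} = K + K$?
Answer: $- \frac{6090}{109} \approx -55.872$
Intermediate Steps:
$O{\left(K \right)} = 2 K$
$p{\left(j,Q \right)} = - \frac{2}{9}$ ($p{\left(j,Q \right)} = \frac{2}{-6 - 3} = \frac{2}{-9} = 2 \left(- \frac{1}{9}\right) = - \frac{2}{9}$)
$t{\left(D \right)} = 1$ ($t{\left(D \right)} = \frac{1}{4} \cdot 4 = 1$)
$S = \frac{104}{5}$ ($S = 4 \left(6 - \frac{4}{5}\right) = 4 \cdot \frac{26}{5} = \frac{104}{5} \approx 20.8$)
$n{\left(I \right)} = \frac{1}{1 + I}$ ($n{\left(I \right)} = \frac{1}{I + 1} = \frac{1}{1 + I}$)
$29 n{\left(S \right)} \left(-42\right) = \frac{29}{1 + \frac{104}{5}} \left(-42\right) = \frac{29}{\frac{109}{5}} \left(-42\right) = 29 \cdot \frac{5}{109} \left(-42\right) = \frac{145}{109} \left(-42\right) = - \frac{6090}{109}$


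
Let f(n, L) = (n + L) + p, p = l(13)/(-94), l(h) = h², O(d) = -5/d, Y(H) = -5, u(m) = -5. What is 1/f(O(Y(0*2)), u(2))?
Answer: -94/545 ≈ -0.17248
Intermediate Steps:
p = -169/94 (p = 13²/(-94) = 169*(-1/94) = -169/94 ≈ -1.7979)
f(n, L) = -169/94 + L + n (f(n, L) = (n + L) - 169/94 = (L + n) - 169/94 = -169/94 + L + n)
1/f(O(Y(0*2)), u(2)) = 1/(-169/94 - 5 - 5/(-5)) = 1/(-169/94 - 5 - 5*(-⅕)) = 1/(-169/94 - 5 + 1) = 1/(-545/94) = -94/545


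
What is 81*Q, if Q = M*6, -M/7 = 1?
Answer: -3402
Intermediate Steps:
M = -7 (M = -7*1 = -7)
Q = -42 (Q = -7*6 = -42)
81*Q = 81*(-42) = -3402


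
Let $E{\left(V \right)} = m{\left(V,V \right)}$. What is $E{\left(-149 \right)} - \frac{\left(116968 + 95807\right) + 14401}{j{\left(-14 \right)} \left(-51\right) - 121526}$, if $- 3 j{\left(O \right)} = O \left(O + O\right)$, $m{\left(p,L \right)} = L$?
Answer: $- \frac{8443631}{57431} \approx -147.02$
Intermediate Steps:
$E{\left(V \right)} = V$
$j{\left(O \right)} = - \frac{2 O^{2}}{3}$ ($j{\left(O \right)} = - \frac{O \left(O + O\right)}{3} = - \frac{O 2 O}{3} = - \frac{2 O^{2}}{3}$)
$E{\left(-149 \right)} - \frac{\left(116968 + 95807\right) + 14401}{j{\left(-14 \right)} \left(-51\right) - 121526} = -149 - \frac{\left(116968 + 95807\right) + 14401}{- \frac{2 \left(-14\right)^{2}}{3} \left(-51\right) - 121526} = -149 - \frac{212775 + 14401}{\left(- \frac{2}{3}\right) 196 \left(-51\right) - 121526} = -149 - \frac{227176}{\left(- \frac{392}{3}\right) \left(-51\right) - 121526} = -149 - \frac{227176}{6664 - 121526} = -149 - \frac{227176}{-114862} = -149 - 227176 \left(- \frac{1}{114862}\right) = -149 - - \frac{113588}{57431} = -149 + \frac{113588}{57431} = - \frac{8443631}{57431}$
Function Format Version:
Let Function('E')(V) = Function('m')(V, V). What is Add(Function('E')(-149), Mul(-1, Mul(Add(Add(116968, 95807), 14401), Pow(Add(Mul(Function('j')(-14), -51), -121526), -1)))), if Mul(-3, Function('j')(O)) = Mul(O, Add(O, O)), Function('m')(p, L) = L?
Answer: Rational(-8443631, 57431) ≈ -147.02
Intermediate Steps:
Function('E')(V) = V
Function('j')(O) = Mul(Rational(-2, 3), Pow(O, 2)) (Function('j')(O) = Mul(Rational(-1, 3), Mul(O, Add(O, O))) = Mul(Rational(-1, 3), Mul(O, Mul(2, O))) = Mul(Rational(-1, 3), Mul(2, Pow(O, 2))) = Mul(Rational(-2, 3), Pow(O, 2)))
Add(Function('E')(-149), Mul(-1, Mul(Add(Add(116968, 95807), 14401), Pow(Add(Mul(Function('j')(-14), -51), -121526), -1)))) = Add(-149, Mul(-1, Mul(Add(Add(116968, 95807), 14401), Pow(Add(Mul(Mul(Rational(-2, 3), Pow(-14, 2)), -51), -121526), -1)))) = Add(-149, Mul(-1, Mul(Add(212775, 14401), Pow(Add(Mul(Mul(Rational(-2, 3), 196), -51), -121526), -1)))) = Add(-149, Mul(-1, Mul(227176, Pow(Add(Mul(Rational(-392, 3), -51), -121526), -1)))) = Add(-149, Mul(-1, Mul(227176, Pow(Add(6664, -121526), -1)))) = Add(-149, Mul(-1, Mul(227176, Pow(-114862, -1)))) = Add(-149, Mul(-1, Mul(227176, Rational(-1, 114862)))) = Add(-149, Mul(-1, Rational(-113588, 57431))) = Add(-149, Rational(113588, 57431)) = Rational(-8443631, 57431)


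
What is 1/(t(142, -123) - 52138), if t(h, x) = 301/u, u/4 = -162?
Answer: -648/33785725 ≈ -1.9180e-5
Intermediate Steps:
u = -648 (u = 4*(-162) = -648)
t(h, x) = -301/648 (t(h, x) = 301/(-648) = 301*(-1/648) = -301/648)
1/(t(142, -123) - 52138) = 1/(-301/648 - 52138) = 1/(-33785725/648) = -648/33785725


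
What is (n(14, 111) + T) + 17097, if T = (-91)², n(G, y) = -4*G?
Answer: 25322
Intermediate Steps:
T = 8281
(n(14, 111) + T) + 17097 = (-4*14 + 8281) + 17097 = (-56 + 8281) + 17097 = 8225 + 17097 = 25322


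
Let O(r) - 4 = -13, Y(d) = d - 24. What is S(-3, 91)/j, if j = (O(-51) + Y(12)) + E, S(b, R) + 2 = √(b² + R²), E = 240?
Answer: -2/219 + √8290/219 ≈ 0.40662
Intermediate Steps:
Y(d) = -24 + d
O(r) = -9 (O(r) = 4 - 13 = -9)
S(b, R) = -2 + √(R² + b²) (S(b, R) = -2 + √(b² + R²) = -2 + √(R² + b²))
j = 219 (j = (-9 + (-24 + 12)) + 240 = (-9 - 12) + 240 = -21 + 240 = 219)
S(-3, 91)/j = (-2 + √(91² + (-3)²))/219 = (-2 + √(8281 + 9))*(1/219) = (-2 + √8290)*(1/219) = -2/219 + √8290/219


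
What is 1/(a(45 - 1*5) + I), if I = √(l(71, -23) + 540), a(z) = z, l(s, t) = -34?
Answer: 20/547 - √506/1094 ≈ 0.016001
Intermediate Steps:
I = √506 (I = √(-34 + 540) = √506 ≈ 22.494)
1/(a(45 - 1*5) + I) = 1/((45 - 1*5) + √506) = 1/((45 - 5) + √506) = 1/(40 + √506)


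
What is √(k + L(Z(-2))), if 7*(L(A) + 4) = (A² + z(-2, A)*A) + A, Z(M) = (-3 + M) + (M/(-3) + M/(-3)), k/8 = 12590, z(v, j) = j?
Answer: √44417219/21 ≈ 317.36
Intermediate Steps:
k = 100720 (k = 8*12590 = 100720)
Z(M) = -3 + M/3 (Z(M) = (-3 + M) + (M*(-⅓) + M*(-⅓)) = (-3 + M) + (-M/3 - M/3) = (-3 + M) - 2*M/3 = -3 + M/3)
L(A) = -4 + A/7 + 2*A²/7 (L(A) = -4 + ((A² + A*A) + A)/7 = -4 + ((A² + A²) + A)/7 = -4 + (2*A² + A)/7 = -4 + (A + 2*A²)/7 = -4 + (A/7 + 2*A²/7) = -4 + A/7 + 2*A²/7)
√(k + L(Z(-2))) = √(100720 + (-4 + (-3 + (⅓)*(-2))/7 + 2*(-3 + (⅓)*(-2))²/7)) = √(100720 + (-4 + (-3 - ⅔)/7 + 2*(-3 - ⅔)²/7)) = √(100720 + (-4 + (⅐)*(-11/3) + 2*(-11/3)²/7)) = √(100720 + (-4 - 11/21 + (2/7)*(121/9))) = √(100720 + (-4 - 11/21 + 242/63)) = √(100720 - 43/63) = √(6345317/63) = √44417219/21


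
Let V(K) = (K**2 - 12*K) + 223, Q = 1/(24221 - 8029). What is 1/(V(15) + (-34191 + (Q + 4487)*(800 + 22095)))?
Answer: 16192/1662852715759 ≈ 9.7375e-9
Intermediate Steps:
Q = 1/16192 ≈ 6.1759e-5
V(K) = 223 + K**2 - 12*K
1/(V(15) + (-34191 + (Q + 4487)*(800 + 22095))) = 1/((223 + 15**2 - 12*15) + (-34191 + (1/16192 + 4487)*(800 + 22095))) = 1/((223 + 225 - 180) + (-34191 + (72653505/16192)*22895)) = 1/(268 + (-34191 + 1663401996975/16192)) = 1/(268 + 1662848376303/16192) = 1/(1662852715759/16192) = 16192/1662852715759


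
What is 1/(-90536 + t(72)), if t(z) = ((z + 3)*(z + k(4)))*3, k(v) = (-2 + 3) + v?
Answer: -1/73211 ≈ -1.3659e-5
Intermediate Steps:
k(v) = 1 + v
t(z) = 3*(3 + z)*(5 + z) (t(z) = ((z + 3)*(z + (1 + 4)))*3 = ((3 + z)*(z + 5))*3 = ((3 + z)*(5 + z))*3 = 3*(3 + z)*(5 + z))
1/(-90536 + t(72)) = 1/(-90536 + (45 + 3*72² + 24*72)) = 1/(-90536 + (45 + 3*5184 + 1728)) = 1/(-90536 + (45 + 15552 + 1728)) = 1/(-90536 + 17325) = 1/(-73211) = -1/73211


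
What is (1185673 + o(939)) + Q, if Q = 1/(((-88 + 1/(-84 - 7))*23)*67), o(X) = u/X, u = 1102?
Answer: 13740795772078132/11589014991 ≈ 1.1857e+6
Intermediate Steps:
o(X) = 1102/X
Q = -91/12341869 (Q = 1/(((-88 + 1/(-91))*23)*67) = 1/(((-88 - 1/91)*23)*67) = 1/(-8009/91*23*67) = 1/(-184207/91*67) = 1/(-12341869/91) = -91/12341869 ≈ -7.3733e-6)
(1185673 + o(939)) + Q = (1185673 + 1102/939) - 91/12341869 = 1113348049/939 - 91/12341869 = 13740795772078132/11589014991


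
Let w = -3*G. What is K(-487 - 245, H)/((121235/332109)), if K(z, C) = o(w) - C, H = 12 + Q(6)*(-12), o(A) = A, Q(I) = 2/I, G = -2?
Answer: -664218/121235 ≈ -5.4788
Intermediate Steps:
w = 6 (w = -3*(-2) = 6)
H = 8 (H = 12 + (2/6)*(-12) = 12 + (2*(⅙))*(-12) = 12 + (⅓)*(-12) = 12 - 4 = 8)
K(z, C) = 6 - C
K(-487 - 245, H)/((121235/332109)) = (6 - 1*8)/((121235/332109)) = (6 - 8)/((121235*(1/332109))) = -2/121235/332109 = -2*332109/121235 = -664218/121235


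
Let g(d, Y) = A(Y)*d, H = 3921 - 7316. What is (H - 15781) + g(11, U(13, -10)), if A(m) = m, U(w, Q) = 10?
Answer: -19066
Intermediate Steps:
H = -3395
g(d, Y) = Y*d
(H - 15781) + g(11, U(13, -10)) = (-3395 - 15781) + 10*11 = -19176 + 110 = -19066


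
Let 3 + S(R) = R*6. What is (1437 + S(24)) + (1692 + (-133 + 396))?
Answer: 3533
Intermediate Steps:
S(R) = -3 + 6*R (S(R) = -3 + R*6 = -3 + 6*R)
(1437 + S(24)) + (1692 + (-133 + 396)) = (1437 + (-3 + 6*24)) + (1692 + (-133 + 396)) = (1437 + (-3 + 144)) + (1692 + 263) = (1437 + 141) + 1955 = 1578 + 1955 = 3533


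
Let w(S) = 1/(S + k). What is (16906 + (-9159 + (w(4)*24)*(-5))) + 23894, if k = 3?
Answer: 221367/7 ≈ 31624.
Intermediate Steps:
w(S) = 1/(3 + S) (w(S) = 1/(S + 3) = 1/(3 + S))
(16906 + (-9159 + (w(4)*24)*(-5))) + 23894 = (16906 + (-9159 + (24/(3 + 4))*(-5))) + 23894 = (16906 + (-9159 + (24/7)*(-5))) + 23894 = (16906 + (-9159 - 120/7)) + 23894 = (16906 - 64233/7) + 23894 = 54109/7 + 23894 = 221367/7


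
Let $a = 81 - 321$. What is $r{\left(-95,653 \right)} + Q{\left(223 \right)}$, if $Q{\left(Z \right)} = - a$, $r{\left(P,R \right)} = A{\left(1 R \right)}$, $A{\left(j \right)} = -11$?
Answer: $229$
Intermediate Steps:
$r{\left(P,R \right)} = -11$
$a = -240$ ($a = 81 - 321 = -240$)
$Q{\left(Z \right)} = 240$ ($Q{\left(Z \right)} = \left(-1\right) \left(-240\right) = 240$)
$r{\left(-95,653 \right)} + Q{\left(223 \right)} = -11 + 240 = 229$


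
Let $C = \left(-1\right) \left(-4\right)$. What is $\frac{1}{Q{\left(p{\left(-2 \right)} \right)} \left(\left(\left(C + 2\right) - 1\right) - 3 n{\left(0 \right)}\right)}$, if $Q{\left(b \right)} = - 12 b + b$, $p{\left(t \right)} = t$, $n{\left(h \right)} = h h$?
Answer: $\frac{1}{110} \approx 0.0090909$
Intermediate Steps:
$C = 4$
$n{\left(h \right)} = h^{2}$
$Q{\left(b \right)} = - 11 b$
$\frac{1}{Q{\left(p{\left(-2 \right)} \right)} \left(\left(\left(C + 2\right) - 1\right) - 3 n{\left(0 \right)}\right)} = \frac{1}{\left(-11\right) \left(-2\right) \left(\left(\left(4 + 2\right) - 1\right) - 3 \cdot 0^{2}\right)} = \frac{1}{22 \left(\left(6 - 1\right) - 0\right)} = \frac{1}{22 \left(5 + 0\right)} = \frac{1}{22 \cdot 5} = \frac{1}{110}$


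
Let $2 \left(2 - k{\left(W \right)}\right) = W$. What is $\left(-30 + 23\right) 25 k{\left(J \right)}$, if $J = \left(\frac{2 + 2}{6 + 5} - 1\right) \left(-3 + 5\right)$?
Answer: $- \frac{5075}{11} \approx -461.36$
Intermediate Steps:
$J = - \frac{14}{11}$ ($J = \left(\frac{4}{11} - 1\right) 2 = \left(- \frac{7}{11}\right) 2 = - \frac{14}{11} \approx -1.2727$)
$k{\left(W \right)} = 2 - \frac{W}{2}$
$\left(-30 + 23\right) 25 k{\left(J \right)} = \left(-30 + 23\right) 25 \left(2 - - \frac{7}{11}\right) = \left(-7\right) 25 \left(2 + \frac{7}{11}\right) = \left(-175\right) \frac{29}{11} = - \frac{5075}{11}$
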